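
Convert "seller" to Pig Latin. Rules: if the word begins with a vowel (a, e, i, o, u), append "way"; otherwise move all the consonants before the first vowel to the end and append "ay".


Word: "seller"
Starts with consonant(s) → move to end, add 'ay'
Consonant cluster: "s"
Pig Latin = "ellersay"


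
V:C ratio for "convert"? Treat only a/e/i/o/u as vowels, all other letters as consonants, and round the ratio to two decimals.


Word: "convert"
Vowels (a,e,i,o,u): 2
Consonants: 5
Ratio = 2/5
= 0.40


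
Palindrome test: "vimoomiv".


Word: "vimoomiv"
Reversed: "vimoomiv"
Forward == Backward? vimoomiv == vimoomiv
Palindrome = Yes


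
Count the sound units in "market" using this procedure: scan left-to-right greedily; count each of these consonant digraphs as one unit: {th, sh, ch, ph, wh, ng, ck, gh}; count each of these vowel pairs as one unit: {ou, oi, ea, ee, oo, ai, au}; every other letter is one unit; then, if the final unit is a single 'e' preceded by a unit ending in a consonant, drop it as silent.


Word: "market" (6 letters)
Left-to-right scan:
  (1) 'm' (letter)
  (2) 'a' (letter)
  (3) 'r' (letter)
  (4) 'k' (letter)
  (5) 'e' (letter)
  (6) 't' (letter)
Units from scan: 6
Sound units = 6 units


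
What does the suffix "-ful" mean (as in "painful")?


Suffix: -ful
Example: painful (pain + -ful)
Meaning = full of


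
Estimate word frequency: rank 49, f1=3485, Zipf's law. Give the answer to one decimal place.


Zipf's law: f(r) = f(1) / r
f(1) = 3485
f(49) = 3485 / 49
= 71.1 occurrences


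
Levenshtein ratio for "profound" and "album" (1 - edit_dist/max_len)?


Word 1: "profound" (length 8)
Word 2: "album" (length 5)
One optimal edit sequence:
  1. delete 'p'  (+1)
  2. delete 'r'  (+1)
  3. substitute 'o' -> 'a'  (+1)
  4. substitute 'f' -> 'l'  (+1)
  5. substitute 'o' -> 'b'  (+1)
  6. keep 'u'
  7. delete 'n'  (+1)
  8. substitute 'd' -> 'm'  (+1)
Edit distance = 7
Max length = max(8, 5) = 8
Similarity = 1 - 7/8
= 0.1250


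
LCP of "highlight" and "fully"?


Word 1: "highlight"
Word 2: "fully"
Comparing from start:
  Pos 0: 'h' != 'f' (stop)
LCP = "" (length 0)


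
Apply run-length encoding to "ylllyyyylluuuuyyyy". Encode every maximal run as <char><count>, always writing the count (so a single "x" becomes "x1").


String: "ylllyyyylluuuuyyyy"
Scanning for consecutive runs:
  'y' x 1
  'l' x 3
  'y' x 4
  'l' x 2
  'u' x 4
  'y' x 4
RLE = "y1l3y4l2u4y4"


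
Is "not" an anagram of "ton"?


Word 1: "ton" → sorted: not
Word 2: "not" → sorted: not
Same letters? not == not
Anagram = Yes


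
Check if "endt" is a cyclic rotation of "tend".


Word: "tend", Candidate: "endt"
Method: check if candidate is substring of word+word
"tendtend" contains "endt"? Yes
Is rotation = Yes


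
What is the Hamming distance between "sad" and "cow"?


Comparing character by character (same length = 3):
  Pos 0: 's' vs 'c' !=
  Pos 1: 'a' vs 'o' !=
  Pos 2: 'd' vs 'w' !=
Hamming distance = 3


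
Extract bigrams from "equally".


Word: "equally" (length 7)
Number of bigrams = 7 - 2 + 1 = 6
  Position 0: "eq"
  Position 1: "qu"
  Position 2: "ua"
  Position 3: "al"
  Position 4: "ll"
  Position 5: "ly"
Bigrams = "eq", "qu", "ua", "al", "ll", "ly"


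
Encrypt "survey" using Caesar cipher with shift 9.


Word: "survey"
Shift: 9
Each letter → (letter + shift) mod 26:
  's' (18) + 9 = 1 → 'b'
  'u' (20) + 9 = 3 → 'd'
  'r' (17) + 9 = 0 → 'a'
  'v' (21) + 9 = 4 → 'e'
  'e' (4) + 9 = 13 → 'n'
  'y' (24) + 9 = 7 → 'h'
Result = "bdaenh"


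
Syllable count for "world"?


Word: "world"
Syllable breakdown: world
Counting: 1 part
= 1 syllable


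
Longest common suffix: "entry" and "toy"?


Word 1: "entry"
Word 2: "toy"
Comparing from end:
  Pos -1: 'y' == 'y'
  Pos -2: 'r' != 'o' (stop)
LCS = "y" (length 1)


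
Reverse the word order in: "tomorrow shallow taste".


Original: "tomorrow shallow taste"
Words (1..n): tomorrow | shallow | taste
Reversed (n..1): taste | shallow | tomorrow
Result = "taste shallow tomorrow"


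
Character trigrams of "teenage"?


Word: "teenage" (length 7)
Number of trigrams = 7 - 3 + 1 = 5
  Position 0: "tee"
  Position 1: "een"
  Position 2: "ena"
  Position 3: "nag"
  Position 4: "age"
Trigrams = "tee", "een", "ena", "nag", "age"


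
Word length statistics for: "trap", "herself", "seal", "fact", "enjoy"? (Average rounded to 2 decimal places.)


Lengths: "trap"=4, "herself"=7, "seal"=4, "fact"=4, "enjoy"=5
Sum = 24, Count = 5
Average = 24/5 = 4.80
= avg=4.80, min=4, max=7


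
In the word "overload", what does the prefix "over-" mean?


Prefix: over-
As in: overload -> over- + load
Meaning = excessive


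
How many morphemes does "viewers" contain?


Word: "viewers"
Morphemes: view / -er / -s
Each morpheme carries meaning
= 3 morphemes


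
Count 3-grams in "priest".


Word: "priest" (length 6)
Number of 3-grams = length - 3 + 1 = 6 - 3 + 1
= 4


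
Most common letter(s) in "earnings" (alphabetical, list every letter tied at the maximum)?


Word: "earnings"
Letter counts:
  'a': 1
  'e': 1
  'g': 1
  'i': 1
  'n': 2
  'r': 1
  's': 1
Maximum count = 2
Most frequent = 'n' (2 times each)


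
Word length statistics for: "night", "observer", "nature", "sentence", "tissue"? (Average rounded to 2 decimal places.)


Lengths: "night"=5, "observer"=8, "nature"=6, "sentence"=8, "tissue"=6
Sum = 33, Count = 5
Average = 33/5 = 6.60
= avg=6.60, min=5, max=8


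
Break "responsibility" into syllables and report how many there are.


Word: "responsibility"
Syllable breakdown: re-spon-si-bil-i-ty
Counting: 6 parts
= 6 syllables


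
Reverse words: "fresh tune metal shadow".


Original: "fresh tune metal shadow"
Words (1..n): fresh | tune | metal | shadow
Reversed (n..1): shadow | metal | tune | fresh
Result = "shadow metal tune fresh"


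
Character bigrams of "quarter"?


Word: "quarter" (length 7)
Number of bigrams = 7 - 2 + 1 = 6
  Position 0: "qu"
  Position 1: "ua"
  Position 2: "ar"
  Position 3: "rt"
  Position 4: "te"
  Position 5: "er"
Bigrams = "qu", "ua", "ar", "rt", "te", "er"


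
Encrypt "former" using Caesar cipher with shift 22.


Word: "former"
Shift: 22
Each letter → (letter + shift) mod 26:
  'f' (5) + 22 = 1 → 'b'
  'o' (14) + 22 = 10 → 'k'
  'r' (17) + 22 = 13 → 'n'
  'm' (12) + 22 = 8 → 'i'
  'e' (4) + 22 = 0 → 'a'
  'r' (17) + 22 = 13 → 'n'
Result = "bknian"


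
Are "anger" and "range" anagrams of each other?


Word 1: "anger" → sorted: aegnr
Word 2: "range" → sorted: aegnr
Same letters? aegnr == aegnr
Anagram = Yes


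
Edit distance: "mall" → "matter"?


Word 1: "mall" (length 4)
Word 2: "matter" (length 6)
One optimal edit sequence (insert/delete/substitute each cost 1):
  1. keep 'm'
  2. keep 'a'
  3. insert 't'  (+1)
  4. insert 't'  (+1)
  5. substitute 'l' -> 'e'  (+1)
  6. substitute 'l' -> 'r'  (+1)
Total edit operations: 4
Edit distance = 4


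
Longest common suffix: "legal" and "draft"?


Word 1: "legal"
Word 2: "draft"
Comparing from end:
  Pos -1: 'l' != 't' (stop)
LCS = "" (length 0)


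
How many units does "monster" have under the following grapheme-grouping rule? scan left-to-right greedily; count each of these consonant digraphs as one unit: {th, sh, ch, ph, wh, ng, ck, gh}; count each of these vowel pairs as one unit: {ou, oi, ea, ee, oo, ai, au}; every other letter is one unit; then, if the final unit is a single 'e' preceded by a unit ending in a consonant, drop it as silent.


Word: "monster" (7 letters)
Left-to-right scan:
  (1) 'm' (letter)
  (2) 'o' (letter)
  (3) 'n' (letter)
  (4) 's' (letter)
  (5) 't' (letter)
  (6) 'e' (letter)
  (7) 'r' (letter)
Units from scan: 7
Sound units = 7 units


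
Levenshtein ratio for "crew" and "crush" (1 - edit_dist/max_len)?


Word 1: "crew" (length 4)
Word 2: "crush" (length 5)
One optimal edit sequence:
  1. keep 'c'
  2. keep 'r'
  3. insert 'u'  (+1)
  4. substitute 'e' -> 's'  (+1)
  5. substitute 'w' -> 'h'  (+1)
Edit distance = 3
Max length = max(4, 5) = 5
Similarity = 1 - 3/5
= 0.4000


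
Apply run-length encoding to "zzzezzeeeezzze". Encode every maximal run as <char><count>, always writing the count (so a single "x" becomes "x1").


String: "zzzezzeeeezzze"
Scanning for consecutive runs:
  'z' x 3
  'e' x 1
  'z' x 2
  'e' x 4
  'z' x 3
  'e' x 1
RLE = "z3e1z2e4z3e1"


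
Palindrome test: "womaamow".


Word: "womaamow"
Reversed: "womaamow"
Forward == Backward? womaamow == womaamow
Palindrome = Yes


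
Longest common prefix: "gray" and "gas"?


Word 1: "gray"
Word 2: "gas"
Comparing from start:
  Pos 0: 'g' == 'g'
  Pos 1: 'r' != 'a' (stop)
LCP = "g" (length 1)


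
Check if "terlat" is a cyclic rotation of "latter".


Word: "latter", Candidate: "terlat"
Method: check if candidate is substring of word+word
"latterlatter" contains "terlat"? Yes
Is rotation = Yes


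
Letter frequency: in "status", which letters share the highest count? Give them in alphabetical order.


Word: "status"
Letter counts:
  'a': 1
  's': 2
  't': 2
  'u': 1
Maximum count = 2
Most frequent = 's', 't' (2 times each)


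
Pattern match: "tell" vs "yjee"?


Pattern of "tell": [0, 1, 2, 2]
Pattern of "yjee": [0, 1, 2, 2]
Patterns match
Same pattern = Yes


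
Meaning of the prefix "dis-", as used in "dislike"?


Prefix: dis-
Example: dislike = dis- + like
Meaning = not / opposite


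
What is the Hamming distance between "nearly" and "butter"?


Comparing character by character (same length = 6):
  Pos 0: 'n' vs 'b' !=
  Pos 1: 'e' vs 'u' !=
  Pos 2: 'a' vs 't' !=
  Pos 3: 'r' vs 't' !=
  Pos 4: 'l' vs 'e' !=
  Pos 5: 'y' vs 'r' !=
Hamming distance = 6


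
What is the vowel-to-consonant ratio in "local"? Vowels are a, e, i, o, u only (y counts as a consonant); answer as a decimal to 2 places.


Word: "local"
Vowels (a,e,i,o,u): 2
Consonants: 3
Ratio = 2/3
= 0.67


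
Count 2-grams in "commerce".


Word: "commerce" (length 8)
Number of 2-grams = length - 2 + 1 = 8 - 2 + 1
= 7


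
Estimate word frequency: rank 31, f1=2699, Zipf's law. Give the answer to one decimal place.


Zipf's law: f(r) = f(1) / r
f(1) = 2699
f(31) = 2699 / 31
= 87.1 occurrences


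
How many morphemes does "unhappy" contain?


Word: "unhappy"
Morphemes: un- + happy
Each morpheme carries meaning
= 2 morphemes


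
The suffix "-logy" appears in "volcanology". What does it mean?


Suffix: -logy
Example: volcanology (volcano + -logy)
Meaning = study of


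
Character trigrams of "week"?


Word: "week" (length 4)
Number of trigrams = 4 - 3 + 1 = 2
  Position 0: "wee"
  Position 1: "eek"
Trigrams = "wee", "eek"


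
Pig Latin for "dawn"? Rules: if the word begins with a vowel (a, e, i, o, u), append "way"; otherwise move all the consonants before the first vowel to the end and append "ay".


Word: "dawn"
Starts with consonant(s) → move to end, add 'ay'
Consonant cluster: "d"
Pig Latin = "awnday"


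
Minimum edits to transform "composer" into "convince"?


Word 1: "composer" (length 8)
Word 2: "convince" (length 8)
One optimal edit sequence (insert/delete/substitute each cost 1):
  1. keep 'c'
  2. keep 'o'
  3. substitute 'm' -> 'n'  (+1)
  4. substitute 'p' -> 'v'  (+1)
  5. substitute 'o' -> 'i'  (+1)
  6. substitute 's' -> 'n'  (+1)
  7. substitute 'e' -> 'c'  (+1)
  8. substitute 'r' -> 'e'  (+1)
Total edit operations: 6
Edit distance = 6


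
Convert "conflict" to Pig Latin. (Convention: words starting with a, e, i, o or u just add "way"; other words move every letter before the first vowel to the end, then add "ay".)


Word: "conflict"
Starts with consonant(s) → move to end, add 'ay'
Consonant cluster: "c"
Pig Latin = "onflictcay"


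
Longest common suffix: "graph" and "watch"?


Word 1: "graph"
Word 2: "watch"
Comparing from end:
  Pos -1: 'h' == 'h'
  Pos -2: 'p' != 'c' (stop)
LCS = "h" (length 1)


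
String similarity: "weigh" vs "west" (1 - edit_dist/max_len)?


Word 1: "weigh" (length 5)
Word 2: "west" (length 4)
One optimal edit sequence:
  1. keep 'w'
  2. keep 'e'
  3. delete 'i'  (+1)
  4. substitute 'g' -> 's'  (+1)
  5. substitute 'h' -> 't'  (+1)
Edit distance = 3
Max length = max(5, 4) = 5
Similarity = 1 - 3/5
= 0.4000


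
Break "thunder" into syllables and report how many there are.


Word: "thunder"
Syllable breakdown: thun · der
Counting: 2 parts
= 2 syllables


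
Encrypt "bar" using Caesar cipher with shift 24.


Word: "bar"
Shift: 24
Each letter → (letter + shift) mod 26:
  'b' (1) + 24 = 25 → 'z'
  'a' (0) + 24 = 24 → 'y'
  'r' (17) + 24 = 15 → 'p'
Result = "zyp"


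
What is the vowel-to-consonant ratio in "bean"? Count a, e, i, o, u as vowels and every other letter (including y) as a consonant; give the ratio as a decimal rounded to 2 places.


Word: "bean"
Vowels (a,e,i,o,u): 2
Consonants: 2
Ratio = 2/2
= 1.00


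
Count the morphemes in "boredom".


Word: "boredom"
Morphemes: bore / -dom
Each morpheme carries meaning
= 2 morphemes


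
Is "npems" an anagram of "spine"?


Word 1: "spine" → sorted: einps
Word 2: "npems" → sorted: emnps
Same letters? einps != emnps
Anagram = No


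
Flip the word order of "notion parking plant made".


Original: "notion parking plant made"
Words (1..n): notion | parking | plant | made
Reversed (n..1): made | plant | parking | notion
Result = "made plant parking notion"


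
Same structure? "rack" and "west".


Pattern of "rack": [0, 1, 2, 3]
Pattern of "west": [0, 1, 2, 3]
Patterns match
Same pattern = Yes


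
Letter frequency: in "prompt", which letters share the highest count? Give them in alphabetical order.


Word: "prompt"
Letter counts:
  'm': 1
  'o': 1
  'p': 2
  'r': 1
  't': 1
Maximum count = 2
Most frequent = 'p' (2 times each)


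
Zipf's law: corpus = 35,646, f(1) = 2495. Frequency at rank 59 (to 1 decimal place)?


Zipf's law: f(r) = f(1) / r
f(1) = 2495
f(59) = 2495 / 59
= 42.3 occurrences


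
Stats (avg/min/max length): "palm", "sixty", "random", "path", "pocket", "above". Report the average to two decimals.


Lengths: "palm"=4, "sixty"=5, "random"=6, "path"=4, "pocket"=6, "above"=5
Sum = 30, Count = 6
Average = 30/6 = 5.00
= avg=5.00, min=4, max=6


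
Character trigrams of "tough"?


Word: "tough" (length 5)
Number of trigrams = 5 - 3 + 1 = 3
  Position 0: "tou"
  Position 1: "oug"
  Position 2: "ugh"
Trigrams = "tou", "oug", "ugh"


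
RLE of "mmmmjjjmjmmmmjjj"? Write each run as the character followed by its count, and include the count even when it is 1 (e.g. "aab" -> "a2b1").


String: "mmmmjjjmjmmmmjjj"
Scanning for consecutive runs:
  'm' x 4
  'j' x 3
  'm' x 1
  'j' x 1
  'm' x 4
  'j' x 3
RLE = "m4j3m1j1m4j3"


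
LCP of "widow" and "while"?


Word 1: "widow"
Word 2: "while"
Comparing from start:
  Pos 0: 'w' == 'w'
  Pos 1: 'i' != 'h' (stop)
LCP = "w" (length 1)


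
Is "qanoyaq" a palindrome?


Word: "qanoyaq"
Reversed: "qayonaq"
Forward == Backward? qanoyaq != qayonaq
Palindrome = No


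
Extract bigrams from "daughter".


Word: "daughter" (length 8)
Number of bigrams = 8 - 2 + 1 = 7
  Position 0: "da"
  Position 1: "au"
  Position 2: "ug"
  Position 3: "gh"
  Position 4: "ht"
  Position 5: "te"
  Position 6: "er"
Bigrams = "da", "au", "ug", "gh", "ht", "te", "er"


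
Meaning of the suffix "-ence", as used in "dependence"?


Suffix: -ence
As in: dependence -> depend + -ence
Meaning = state of


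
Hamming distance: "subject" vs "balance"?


Comparing character by character (same length = 7):
  Pos 0: 's' vs 'b' !=
  Pos 1: 'u' vs 'a' !=
  Pos 2: 'b' vs 'l' !=
  Pos 3: 'j' vs 'a' !=
  Pos 4: 'e' vs 'n' !=
  Pos 5: 'c' vs 'c' =
  Pos 6: 't' vs 'e' !=
Hamming distance = 6


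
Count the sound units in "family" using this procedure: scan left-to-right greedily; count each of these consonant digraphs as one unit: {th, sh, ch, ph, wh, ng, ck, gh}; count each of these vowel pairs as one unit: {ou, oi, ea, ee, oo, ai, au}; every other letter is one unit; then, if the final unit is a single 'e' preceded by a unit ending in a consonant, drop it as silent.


Word: "family" (6 letters)
Left-to-right scan:
  (1) 'f' (letter)
  (2) 'a' (letter)
  (3) 'm' (letter)
  (4) 'i' (letter)
  (5) 'l' (letter)
  (6) 'y' (letter)
Units from scan: 6
Sound units = 6 units


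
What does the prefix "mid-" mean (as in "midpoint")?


Prefix: mid-
Example: midpoint (mid- + point)
Meaning = middle


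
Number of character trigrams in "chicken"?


Word: "chicken" (length 7)
Number of 3-grams = length - 3 + 1 = 7 - 3 + 1
= 5


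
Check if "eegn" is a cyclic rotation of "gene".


Word: "gene", Candidate: "eegn"
Method: check if candidate is substring of word+word
"genegene" contains "eegn"? No
Is rotation = No


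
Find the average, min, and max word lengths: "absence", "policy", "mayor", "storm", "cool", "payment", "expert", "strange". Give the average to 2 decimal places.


Lengths: "absence"=7, "policy"=6, "mayor"=5, "storm"=5, "cool"=4, "payment"=7, "expert"=6, "strange"=7
Sum = 47, Count = 8
Average = 47/8 = 5.88
= avg=5.88, min=4, max=7


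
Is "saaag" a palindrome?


Word: "saaag"
Reversed: "gaaas"
Forward == Backward? saaag != gaaas
Palindrome = No


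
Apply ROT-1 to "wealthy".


Word: "wealthy"
Shift: 1
Each letter → (letter + shift) mod 26:
  'w' (22) + 1 = 23 → 'x'
  'e' (4) + 1 = 5 → 'f'
  'a' (0) + 1 = 1 → 'b'
  'l' (11) + 1 = 12 → 'm'
  't' (19) + 1 = 20 → 'u'
  'h' (7) + 1 = 8 → 'i'
  'y' (24) + 1 = 25 → 'z'
Result = "xfbmuiz"


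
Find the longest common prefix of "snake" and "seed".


Word 1: "snake"
Word 2: "seed"
Comparing from start:
  Pos 0: 's' == 's'
  Pos 1: 'n' != 'e' (stop)
LCP = "s" (length 1)


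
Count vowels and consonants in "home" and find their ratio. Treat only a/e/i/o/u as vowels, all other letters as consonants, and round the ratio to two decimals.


Word: "home"
Vowels (a,e,i,o,u): 2
Consonants: 2
Ratio = 2/2
= 1.00


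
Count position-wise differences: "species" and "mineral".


Comparing character by character (same length = 7):
  Pos 0: 's' vs 'm' !=
  Pos 1: 'p' vs 'i' !=
  Pos 2: 'e' vs 'n' !=
  Pos 3: 'c' vs 'e' !=
  Pos 4: 'i' vs 'r' !=
  Pos 5: 'e' vs 'a' !=
  Pos 6: 's' vs 'l' !=
Hamming distance = 7


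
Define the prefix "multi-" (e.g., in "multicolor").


Prefix: multi-
As in: multicolor -> multi- + color
Meaning = many


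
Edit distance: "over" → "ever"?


Word 1: "over" (length 4)
Word 2: "ever" (length 4)
One optimal edit sequence (insert/delete/substitute each cost 1):
  1. substitute 'o' -> 'e'  (+1)
  2. keep 'v'
  3. keep 'e'
  4. keep 'r'
Total edit operations: 1
Edit distance = 1


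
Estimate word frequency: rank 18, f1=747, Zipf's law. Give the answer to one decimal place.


Zipf's law: f(r) = f(1) / r
f(1) = 747
f(18) = 747 / 18
= 41.5 occurrences


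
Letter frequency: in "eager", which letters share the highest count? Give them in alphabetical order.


Word: "eager"
Letter counts:
  'a': 1
  'e': 2
  'g': 1
  'r': 1
Maximum count = 2
Most frequent = 'e' (2 times each)


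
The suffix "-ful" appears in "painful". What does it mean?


Suffix: -ful
Example: painful (pain + -ful)
Meaning = full of


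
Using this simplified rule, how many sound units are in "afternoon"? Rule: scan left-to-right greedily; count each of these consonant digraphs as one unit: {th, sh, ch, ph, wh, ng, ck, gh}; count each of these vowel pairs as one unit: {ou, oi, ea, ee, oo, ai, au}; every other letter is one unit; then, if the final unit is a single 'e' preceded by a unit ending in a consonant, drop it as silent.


Word: "afternoon" (9 letters)
Left-to-right scan:
  [1] 'a' (letter)
  [2] 'f' (letter)
  [3] 't' (letter)
  [4] 'e' (letter)
  [5] 'r' (letter)
  [6] 'n' (letter)
  [7] 'oo' (vowel-pair)
  [8] 'n' (letter)
Units from scan: 8
Sound units = 8 units


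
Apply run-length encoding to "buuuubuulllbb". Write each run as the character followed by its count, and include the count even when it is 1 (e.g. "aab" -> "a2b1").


String: "buuuubuulllbb"
Scanning for consecutive runs:
  'b' x 1
  'u' x 4
  'b' x 1
  'u' x 2
  'l' x 3
  'b' x 2
RLE = "b1u4b1u2l3b2"


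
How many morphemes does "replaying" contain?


Word: "replaying"
Morphemes: re- / play / -ing
Each morpheme carries meaning
= 3 morphemes


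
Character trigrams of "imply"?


Word: "imply" (length 5)
Number of trigrams = 5 - 3 + 1 = 3
  Position 0: "imp"
  Position 1: "mpl"
  Position 2: "ply"
Trigrams = "imp", "mpl", "ply"


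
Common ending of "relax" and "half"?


Word 1: "relax"
Word 2: "half"
Comparing from end:
  Pos -1: 'x' != 'f' (stop)
LCS = "" (length 0)


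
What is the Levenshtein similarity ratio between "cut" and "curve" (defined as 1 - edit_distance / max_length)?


Word 1: "cut" (length 3)
Word 2: "curve" (length 5)
One optimal edit sequence:
  1. keep 'c'
  2. keep 'u'
  3. insert 'r'  (+1)
  4. insert 'v'  (+1)
  5. substitute 't' -> 'e'  (+1)
Edit distance = 3
Max length = max(3, 5) = 5
Similarity = 1 - 3/5
= 0.4000


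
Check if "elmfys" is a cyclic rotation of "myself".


Word: "myself", Candidate: "elmfys"
Method: check if candidate is substring of word+word
"myselfmyself" contains "elmfys"? No
Is rotation = No


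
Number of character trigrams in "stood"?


Word: "stood" (length 5)
Number of 3-grams = length - 3 + 1 = 5 - 3 + 1
= 3


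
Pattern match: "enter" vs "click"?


Pattern of "enter": [0, 1, 2, 0, 3]
Pattern of "click": [0, 1, 2, 0, 3]
Patterns match
Same pattern = Yes


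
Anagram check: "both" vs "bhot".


Word 1: "both" → sorted: bhot
Word 2: "bhot" → sorted: bhot
Same letters? bhot == bhot
Anagram = Yes


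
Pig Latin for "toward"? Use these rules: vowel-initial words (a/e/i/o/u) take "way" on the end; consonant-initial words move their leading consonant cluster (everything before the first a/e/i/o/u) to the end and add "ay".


Word: "toward"
Starts with consonant(s) → move to end, add 'ay'
Consonant cluster: "t"
Pig Latin = "owardtay"


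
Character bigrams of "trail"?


Word: "trail" (length 5)
Number of bigrams = 5 - 2 + 1 = 4
  Position 0: "tr"
  Position 1: "ra"
  Position 2: "ai"
  Position 3: "il"
Bigrams = "tr", "ra", "ai", "il"


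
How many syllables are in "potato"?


Word: "potato"
Syllable breakdown: po / ta / to
Counting: 3 parts
= 3 syllables


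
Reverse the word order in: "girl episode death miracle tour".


Original: "girl episode death miracle tour"
Words (1..n): girl | episode | death | miracle | tour
Reversed (n..1): tour | miracle | death | episode | girl
Result = "tour miracle death episode girl"


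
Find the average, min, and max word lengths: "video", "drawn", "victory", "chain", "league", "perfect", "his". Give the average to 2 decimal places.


Lengths: "video"=5, "drawn"=5, "victory"=7, "chain"=5, "league"=6, "perfect"=7, "his"=3
Sum = 38, Count = 7
Average = 38/7 = 5.43
= avg=5.43, min=3, max=7


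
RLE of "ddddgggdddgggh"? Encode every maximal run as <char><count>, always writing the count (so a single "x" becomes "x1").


String: "ddddgggdddgggh"
Scanning for consecutive runs:
  'd' x 4
  'g' x 3
  'd' x 3
  'g' x 3
  'h' x 1
RLE = "d4g3d3g3h1"


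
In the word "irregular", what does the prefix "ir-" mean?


Prefix: ir-
As in: irregular -> ir- + regular
Meaning = not


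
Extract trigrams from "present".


Word: "present" (length 7)
Number of trigrams = 7 - 3 + 1 = 5
  Position 0: "pre"
  Position 1: "res"
  Position 2: "ese"
  Position 3: "sen"
  Position 4: "ent"
Trigrams = "pre", "res", "ese", "sen", "ent"


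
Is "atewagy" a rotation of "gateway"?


Word: "gateway", Candidate: "atewagy"
Method: check if candidate is substring of word+word
"gatewaygateway" contains "atewagy"? No
Is rotation = No


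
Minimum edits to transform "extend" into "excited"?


Word 1: "extend" (length 6)
Word 2: "excited" (length 7)
One optimal edit sequence (insert/delete/substitute each cost 1):
  1. keep 'e'
  2. keep 'x'
  3. insert 'c'  (+1)
  4. insert 'i'  (+1)
  5. keep 't'
  6. keep 'e'
  7. delete 'n'  (+1)
  8. keep 'd'
Total edit operations: 3
Edit distance = 3


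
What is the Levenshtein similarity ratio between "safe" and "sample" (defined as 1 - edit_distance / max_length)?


Word 1: "safe" (length 4)
Word 2: "sample" (length 6)
One optimal edit sequence:
  1. keep 's'
  2. keep 'a'
  3. insert 'm'  (+1)
  4. insert 'p'  (+1)
  5. substitute 'f' -> 'l'  (+1)
  6. keep 'e'
Edit distance = 3
Max length = max(4, 6) = 6
Similarity = 1 - 3/6
= 0.5000


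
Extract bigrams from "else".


Word: "else" (length 4)
Number of bigrams = 4 - 2 + 1 = 3
  Position 0: "el"
  Position 1: "ls"
  Position 2: "se"
Bigrams = "el", "ls", "se"


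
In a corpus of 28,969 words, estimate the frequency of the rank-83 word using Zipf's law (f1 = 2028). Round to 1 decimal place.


Zipf's law: f(r) = f(1) / r
f(1) = 2028
f(83) = 2028 / 83
= 24.4 occurrences


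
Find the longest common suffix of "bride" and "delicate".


Word 1: "bride"
Word 2: "delicate"
Comparing from end:
  Pos -1: 'e' == 'e'
  Pos -2: 'd' != 't' (stop)
LCS = "e" (length 1)


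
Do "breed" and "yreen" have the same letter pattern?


Pattern of "breed": [0, 1, 2, 2, 3]
Pattern of "yreen": [0, 1, 2, 2, 3]
Patterns match
Same pattern = Yes


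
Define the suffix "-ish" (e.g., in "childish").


Suffix: -ish
Example: childish = child + -ish
Meaning = somewhat / having the qualities of


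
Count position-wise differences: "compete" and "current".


Comparing character by character (same length = 7):
  Pos 0: 'c' vs 'c' =
  Pos 1: 'o' vs 'u' !=
  Pos 2: 'm' vs 'r' !=
  Pos 3: 'p' vs 'r' !=
  Pos 4: 'e' vs 'e' =
  Pos 5: 't' vs 'n' !=
  Pos 6: 'e' vs 't' !=
Hamming distance = 5


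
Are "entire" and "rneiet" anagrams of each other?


Word 1: "entire" → sorted: eeinrt
Word 2: "rneiet" → sorted: eeinrt
Same letters? eeinrt == eeinrt
Anagram = Yes


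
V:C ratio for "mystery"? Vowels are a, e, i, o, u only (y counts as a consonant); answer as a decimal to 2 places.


Word: "mystery"
Vowels (a,e,i,o,u): 1
Consonants: 6
Ratio = 1/6
= 0.17


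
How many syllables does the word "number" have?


Word: "number"
Syllable breakdown: num-ber
Counting: 2 parts
= 2 syllables


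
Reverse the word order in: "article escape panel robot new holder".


Original: "article escape panel robot new holder"
Words (1..n): article | escape | panel | robot | new | holder
Reversed (n..1): holder | new | robot | panel | escape | article
Result = "holder new robot panel escape article"


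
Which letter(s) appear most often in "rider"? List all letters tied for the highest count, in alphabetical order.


Word: "rider"
Letter counts:
  'd': 1
  'e': 1
  'i': 1
  'r': 2
Maximum count = 2
Most frequent = 'r' (2 times each)


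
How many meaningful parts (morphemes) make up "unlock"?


Word: "unlock"
Morphemes: un- + lock
Each morpheme carries meaning
= 2 morphemes


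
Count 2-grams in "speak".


Word: "speak" (length 5)
Number of 2-grams = length - 2 + 1 = 5 - 2 + 1
= 4


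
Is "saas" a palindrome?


Word: "saas"
Reversed: "saas"
Forward == Backward? saas == saas
Palindrome = Yes


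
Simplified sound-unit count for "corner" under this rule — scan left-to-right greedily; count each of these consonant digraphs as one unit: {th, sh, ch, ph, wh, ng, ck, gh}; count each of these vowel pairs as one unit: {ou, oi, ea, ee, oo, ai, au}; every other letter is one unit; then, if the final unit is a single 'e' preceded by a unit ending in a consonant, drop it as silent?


Word: "corner" (6 letters)
Left-to-right scan:
  (1) 'c' (letter)
  (2) 'o' (letter)
  (3) 'r' (letter)
  (4) 'n' (letter)
  (5) 'e' (letter)
  (6) 'r' (letter)
Units from scan: 6
Sound units = 6 units


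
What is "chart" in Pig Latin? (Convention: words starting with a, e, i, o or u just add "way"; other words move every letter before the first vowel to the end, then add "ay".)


Word: "chart"
Starts with consonant(s) → move to end, add 'ay'
Consonant cluster: "ch"
Pig Latin = "artchay"


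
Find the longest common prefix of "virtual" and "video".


Word 1: "virtual"
Word 2: "video"
Comparing from start:
  Pos 0: 'v' == 'v'
  Pos 1: 'i' == 'i'
  Pos 2: 'r' != 'd' (stop)
LCP = "vi" (length 2)


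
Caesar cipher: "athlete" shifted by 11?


Word: "athlete"
Shift: 11
Each letter → (letter + shift) mod 26:
  'a' (0) + 11 = 11 → 'l'
  't' (19) + 11 = 4 → 'e'
  'h' (7) + 11 = 18 → 's'
  'l' (11) + 11 = 22 → 'w'
  'e' (4) + 11 = 15 → 'p'
  't' (19) + 11 = 4 → 'e'
  'e' (4) + 11 = 15 → 'p'
Result = "leswpep"


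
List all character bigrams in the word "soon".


Word: "soon" (length 4)
Number of bigrams = 4 - 2 + 1 = 3
  Position 0: "so"
  Position 1: "oo"
  Position 2: "on"
Bigrams = "so", "oo", "on"


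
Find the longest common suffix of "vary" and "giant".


Word 1: "vary"
Word 2: "giant"
Comparing from end:
  Pos -1: 'y' != 't' (stop)
LCS = "" (length 0)


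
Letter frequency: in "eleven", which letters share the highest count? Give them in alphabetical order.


Word: "eleven"
Letter counts:
  'e': 3
  'l': 1
  'n': 1
  'v': 1
Maximum count = 3
Most frequent = 'e' (3 times each)


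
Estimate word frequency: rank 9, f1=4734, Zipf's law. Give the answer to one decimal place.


Zipf's law: f(r) = f(1) / r
f(1) = 4734
f(9) = 4734 / 9
= 526.0 occurrences


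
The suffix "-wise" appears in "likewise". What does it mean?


Suffix: -wise
Example: likewise (like + -wise)
Meaning = in the manner of


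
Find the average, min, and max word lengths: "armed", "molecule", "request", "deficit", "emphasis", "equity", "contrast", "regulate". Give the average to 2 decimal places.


Lengths: "armed"=5, "molecule"=8, "request"=7, "deficit"=7, "emphasis"=8, "equity"=6, "contrast"=8, "regulate"=8
Sum = 57, Count = 8
Average = 57/8 = 7.13
= avg=7.13, min=5, max=8


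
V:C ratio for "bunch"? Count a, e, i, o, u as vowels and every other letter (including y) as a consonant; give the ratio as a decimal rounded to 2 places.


Word: "bunch"
Vowels (a,e,i,o,u): 1
Consonants: 4
Ratio = 1/4
= 0.25


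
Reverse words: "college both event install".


Original: "college both event install"
Words (1..n): college | both | event | install
Reversed (n..1): install | event | both | college
Result = "install event both college"


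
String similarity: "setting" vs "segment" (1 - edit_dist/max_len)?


Word 1: "setting" (length 7)
Word 2: "segment" (length 7)
One optimal edit sequence:
  1. keep 's'
  2. keep 'e'
  3. substitute 't' -> 'g'  (+1)
  4. substitute 't' -> 'm'  (+1)
  5. substitute 'i' -> 'e'  (+1)
  6. keep 'n'
  7. substitute 'g' -> 't'  (+1)
Edit distance = 4
Max length = max(7, 7) = 7
Similarity = 1 - 4/7
= 0.4286


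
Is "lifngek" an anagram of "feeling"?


Word 1: "feeling" → sorted: eefgiln
Word 2: "lifngek" → sorted: efgikln
Same letters? eefgiln != efgikln
Anagram = No


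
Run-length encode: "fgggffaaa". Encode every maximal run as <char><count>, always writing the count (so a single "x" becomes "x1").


String: "fgggffaaa"
Scanning for consecutive runs:
  'f' x 1
  'g' x 3
  'f' x 2
  'a' x 3
RLE = "f1g3f2a3"


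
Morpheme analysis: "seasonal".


Word: "seasonal"
Morphemes: season / -al
Each morpheme carries meaning
= 2 morphemes


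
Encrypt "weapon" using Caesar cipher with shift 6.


Word: "weapon"
Shift: 6
Each letter → (letter + shift) mod 26:
  'w' (22) + 6 = 2 → 'c'
  'e' (4) + 6 = 10 → 'k'
  'a' (0) + 6 = 6 → 'g'
  'p' (15) + 6 = 21 → 'v'
  'o' (14) + 6 = 20 → 'u'
  'n' (13) + 6 = 19 → 't'
Result = "ckgvut"


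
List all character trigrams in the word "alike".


Word: "alike" (length 5)
Number of trigrams = 5 - 3 + 1 = 3
  Position 0: "ali"
  Position 1: "lik"
  Position 2: "ike"
Trigrams = "ali", "lik", "ike"


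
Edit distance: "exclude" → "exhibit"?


Word 1: "exclude" (length 7)
Word 2: "exhibit" (length 7)
One optimal edit sequence (insert/delete/substitute each cost 1):
  1. keep 'e'
  2. keep 'x'
  3. substitute 'c' -> 'h'  (+1)
  4. substitute 'l' -> 'i'  (+1)
  5. substitute 'u' -> 'b'  (+1)
  6. substitute 'd' -> 'i'  (+1)
  7. substitute 'e' -> 't'  (+1)
Total edit operations: 5
Edit distance = 5


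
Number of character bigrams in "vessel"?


Word: "vessel" (length 6)
Number of 2-grams = length - 2 + 1 = 6 - 2 + 1
= 5


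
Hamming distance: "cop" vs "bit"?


Comparing character by character (same length = 3):
  Pos 0: 'c' vs 'b' !=
  Pos 1: 'o' vs 'i' !=
  Pos 2: 'p' vs 't' !=
Hamming distance = 3


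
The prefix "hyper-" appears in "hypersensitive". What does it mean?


Prefix: hyper-
Example: hypersensitive (hyper- + sensitive)
Meaning = over / excessive


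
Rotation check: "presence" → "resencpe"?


Word: "presence", Candidate: "resencpe"
Method: check if candidate is substring of word+word
"presencepresence" contains "resencpe"? No
Is rotation = No


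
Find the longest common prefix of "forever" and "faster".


Word 1: "forever"
Word 2: "faster"
Comparing from start:
  Pos 0: 'f' == 'f'
  Pos 1: 'o' != 'a' (stop)
LCP = "f" (length 1)


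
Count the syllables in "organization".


Word: "organization"
Syllable breakdown: or-gan-i-za-tion
Counting: 5 parts
= 5 syllables


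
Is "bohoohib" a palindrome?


Word: "bohoohib"
Reversed: "bihoohob"
Forward == Backward? bohoohib != bihoohob
Palindrome = No


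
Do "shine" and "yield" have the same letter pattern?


Pattern of "shine": [0, 1, 2, 3, 4]
Pattern of "yield": [0, 1, 2, 3, 4]
Patterns match
Same pattern = Yes


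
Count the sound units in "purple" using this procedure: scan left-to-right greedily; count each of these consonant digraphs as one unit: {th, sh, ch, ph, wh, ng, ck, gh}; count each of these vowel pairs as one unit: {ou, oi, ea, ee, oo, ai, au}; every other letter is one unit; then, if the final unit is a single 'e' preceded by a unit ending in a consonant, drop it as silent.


Word: "purple" (6 letters)
Left-to-right scan:
  1. 'p' (letter)
  2. 'u' (letter)
  3. 'r' (letter)
  4. 'p' (letter)
  5. 'l' (letter)
  6. 'e' (letter)
Units from scan: 6
Final unit is 'e' after a consonant -> drop as silent (-1)
Sound units = 5 units


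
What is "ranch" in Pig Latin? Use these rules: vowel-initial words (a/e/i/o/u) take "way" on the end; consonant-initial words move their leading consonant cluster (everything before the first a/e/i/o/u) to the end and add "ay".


Word: "ranch"
Starts with consonant(s) → move to end, add 'ay'
Consonant cluster: "r"
Pig Latin = "anchray"


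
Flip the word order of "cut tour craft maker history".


Original: "cut tour craft maker history"
Words (1..n): cut | tour | craft | maker | history
Reversed (n..1): history | maker | craft | tour | cut
Result = "history maker craft tour cut"


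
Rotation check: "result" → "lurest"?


Word: "result", Candidate: "lurest"
Method: check if candidate is substring of word+word
"resultresult" contains "lurest"? No
Is rotation = No


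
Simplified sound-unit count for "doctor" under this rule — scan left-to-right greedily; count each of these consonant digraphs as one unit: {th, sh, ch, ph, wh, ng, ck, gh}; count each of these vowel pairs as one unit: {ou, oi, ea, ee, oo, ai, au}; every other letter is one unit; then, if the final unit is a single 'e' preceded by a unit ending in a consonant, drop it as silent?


Word: "doctor" (6 letters)
Left-to-right scan:
  [1] 'd' (letter)
  [2] 'o' (letter)
  [3] 'c' (letter)
  [4] 't' (letter)
  [5] 'o' (letter)
  [6] 'r' (letter)
Units from scan: 6
Sound units = 6 units


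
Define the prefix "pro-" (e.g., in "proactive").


Prefix: pro-
Example: proactive (pro- + active)
Meaning = forward / in favor of


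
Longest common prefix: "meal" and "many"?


Word 1: "meal"
Word 2: "many"
Comparing from start:
  Pos 0: 'm' == 'm'
  Pos 1: 'e' != 'a' (stop)
LCP = "m" (length 1)


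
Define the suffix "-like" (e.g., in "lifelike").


Suffix: -like
Example: lifelike = life + -like
Meaning = resembling


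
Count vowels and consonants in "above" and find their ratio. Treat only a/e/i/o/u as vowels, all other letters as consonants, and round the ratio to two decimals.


Word: "above"
Vowels (a,e,i,o,u): 3
Consonants: 2
Ratio = 3/2
= 1.50


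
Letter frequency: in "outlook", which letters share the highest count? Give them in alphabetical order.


Word: "outlook"
Letter counts:
  'k': 1
  'l': 1
  'o': 3
  't': 1
  'u': 1
Maximum count = 3
Most frequent = 'o' (3 times each)


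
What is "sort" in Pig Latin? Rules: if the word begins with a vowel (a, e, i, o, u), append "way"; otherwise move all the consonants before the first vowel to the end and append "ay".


Word: "sort"
Starts with consonant(s) → move to end, add 'ay'
Consonant cluster: "s"
Pig Latin = "ortsay"


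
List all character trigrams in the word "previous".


Word: "previous" (length 8)
Number of trigrams = 8 - 3 + 1 = 6
  Position 0: "pre"
  Position 1: "rev"
  Position 2: "evi"
  Position 3: "vio"
  Position 4: "iou"
  Position 5: "ous"
Trigrams = "pre", "rev", "evi", "vio", "iou", "ous"


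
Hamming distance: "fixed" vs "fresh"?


Comparing character by character (same length = 5):
  Pos 0: 'f' vs 'f' =
  Pos 1: 'i' vs 'r' !=
  Pos 2: 'x' vs 'e' !=
  Pos 3: 'e' vs 's' !=
  Pos 4: 'd' vs 'h' !=
Hamming distance = 4


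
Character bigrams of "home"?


Word: "home" (length 4)
Number of bigrams = 4 - 2 + 1 = 3
  Position 0: "ho"
  Position 1: "om"
  Position 2: "me"
Bigrams = "ho", "om", "me"


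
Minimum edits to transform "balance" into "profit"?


Word 1: "balance" (length 7)
Word 2: "profit" (length 6)
One optimal edit sequence (insert/delete/substitute each cost 1):
  1. delete 'b'  (+1)
  2. substitute 'a' -> 'p'  (+1)
  3. substitute 'l' -> 'r'  (+1)
  4. substitute 'a' -> 'o'  (+1)
  5. substitute 'n' -> 'f'  (+1)
  6. substitute 'c' -> 'i'  (+1)
  7. substitute 'e' -> 't'  (+1)
Total edit operations: 7
Edit distance = 7


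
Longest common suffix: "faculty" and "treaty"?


Word 1: "faculty"
Word 2: "treaty"
Comparing from end:
  Pos -1: 'y' == 'y'
  Pos -2: 't' == 't'
  Pos -3: 'l' != 'a' (stop)
LCS = "ty" (length 2)


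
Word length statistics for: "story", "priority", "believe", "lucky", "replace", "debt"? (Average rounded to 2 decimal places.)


Lengths: "story"=5, "priority"=8, "believe"=7, "lucky"=5, "replace"=7, "debt"=4
Sum = 36, Count = 6
Average = 36/6 = 6.00
= avg=6.00, min=4, max=8


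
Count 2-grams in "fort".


Word: "fort" (length 4)
Number of 2-grams = length - 2 + 1 = 4 - 2 + 1
= 3


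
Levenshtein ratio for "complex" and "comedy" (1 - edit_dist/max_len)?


Word 1: "complex" (length 7)
Word 2: "comedy" (length 6)
One optimal edit sequence:
  1. keep 'c'
  2. keep 'o'
  3. keep 'm'
  4. delete 'p'  (+1)
  5. substitute 'l' -> 'e'  (+1)
  6. substitute 'e' -> 'd'  (+1)
  7. substitute 'x' -> 'y'  (+1)
Edit distance = 4
Max length = max(7, 6) = 7
Similarity = 1 - 4/7
= 0.4286


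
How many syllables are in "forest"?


Word: "forest"
Syllable breakdown: for | est
Counting: 2 parts
= 2 syllables


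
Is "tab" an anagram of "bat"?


Word 1: "bat" → sorted: abt
Word 2: "tab" → sorted: abt
Same letters? abt == abt
Anagram = Yes


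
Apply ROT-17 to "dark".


Word: "dark"
Shift: 17
Each letter → (letter + shift) mod 26:
  'd' (3) + 17 = 20 → 'u'
  'a' (0) + 17 = 17 → 'r'
  'r' (17) + 17 = 8 → 'i'
  'k' (10) + 17 = 1 → 'b'
Result = "urib"
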